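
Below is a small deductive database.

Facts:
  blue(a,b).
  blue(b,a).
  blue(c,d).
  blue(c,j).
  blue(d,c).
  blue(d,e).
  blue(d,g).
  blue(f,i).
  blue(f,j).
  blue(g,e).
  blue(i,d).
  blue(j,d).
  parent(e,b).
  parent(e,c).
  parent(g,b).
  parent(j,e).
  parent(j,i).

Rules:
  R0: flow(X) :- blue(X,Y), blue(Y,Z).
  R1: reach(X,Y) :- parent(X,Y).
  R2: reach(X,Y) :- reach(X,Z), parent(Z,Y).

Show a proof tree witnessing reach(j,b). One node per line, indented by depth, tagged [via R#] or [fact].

reach(j,b)  [via R2]
  reach(j,e)  [via R1]
    parent(j,e)  [fact]
  parent(e,b)  [fact]

round 1: derive reach(e,b) via R1 from parent(e,b)
round 1: derive reach(e,c) via R1 from parent(e,c)
round 1: derive reach(g,b) via R1 from parent(g,b)
round 1: derive reach(j,e) via R1 from parent(j,e)
round 1: derive reach(j,i) via R1 from parent(j,i)
round 2: derive reach(j,b) via R2 from reach(j,e), parent(e,b)
round 2: derive reach(j,c) via R2 from reach(j,e), parent(e,c)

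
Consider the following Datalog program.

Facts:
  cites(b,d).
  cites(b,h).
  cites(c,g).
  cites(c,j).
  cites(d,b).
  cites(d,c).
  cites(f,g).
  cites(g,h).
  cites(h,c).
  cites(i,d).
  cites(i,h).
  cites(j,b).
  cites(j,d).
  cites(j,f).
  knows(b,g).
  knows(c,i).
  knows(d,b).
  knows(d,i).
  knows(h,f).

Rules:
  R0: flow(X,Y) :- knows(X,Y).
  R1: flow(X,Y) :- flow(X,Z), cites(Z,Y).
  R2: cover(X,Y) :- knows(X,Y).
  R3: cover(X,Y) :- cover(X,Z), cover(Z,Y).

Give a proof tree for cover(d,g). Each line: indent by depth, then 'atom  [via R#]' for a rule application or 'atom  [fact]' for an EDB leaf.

cover(d,g)  [via R3]
  cover(d,b)  [via R2]
    knows(d,b)  [fact]
  cover(b,g)  [via R2]
    knows(b,g)  [fact]

round 1: derive cover(b,g) via R2 from knows(b,g)
round 1: derive cover(c,i) via R2 from knows(c,i)
round 1: derive cover(d,b) via R2 from knows(d,b)
round 1: derive cover(d,i) via R2 from knows(d,i)
round 1: derive cover(h,f) via R2 from knows(h,f)
round 2: derive cover(d,g) via R3 from cover(d,b), cover(b,g)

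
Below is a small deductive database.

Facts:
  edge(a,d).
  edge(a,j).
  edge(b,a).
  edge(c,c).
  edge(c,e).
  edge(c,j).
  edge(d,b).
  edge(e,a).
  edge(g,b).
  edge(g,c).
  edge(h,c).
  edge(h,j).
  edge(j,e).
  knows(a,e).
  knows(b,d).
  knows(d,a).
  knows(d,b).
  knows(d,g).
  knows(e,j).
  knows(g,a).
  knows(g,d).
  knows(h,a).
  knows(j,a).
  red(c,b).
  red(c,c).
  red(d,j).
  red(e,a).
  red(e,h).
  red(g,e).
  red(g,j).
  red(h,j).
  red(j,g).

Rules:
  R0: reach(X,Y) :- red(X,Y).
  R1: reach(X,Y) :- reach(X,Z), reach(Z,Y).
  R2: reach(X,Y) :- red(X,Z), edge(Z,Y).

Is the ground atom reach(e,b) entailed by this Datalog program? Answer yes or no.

yes

round 1: derive reach(c,b) via R0 from red(c,b)
round 1: derive reach(c,c) via R0 from red(c,c)
round 1: derive reach(d,j) via R0 from red(d,j)
round 1: derive reach(e,a) via R0 from red(e,a)
round 1: derive reach(e,h) via R0 from red(e,h)
round 1: derive reach(g,e) via R0 from red(g,e)
round 1: derive reach(g,j) via R0 from red(g,j)
round 1: derive reach(h,j) via R0 from red(h,j)
round 1: derive reach(j,g) via R0 from red(j,g)
round 1: derive reach(c,a) via R2 from red(c,b), edge(b,a)
round 1: derive reach(c,e) via R2 from red(c,c), edge(c,e)
round 1: derive reach(c,j) via R2 from red(c,c), edge(c,j)
round 1: derive reach(d,e) via R2 from red(d,j), edge(j,e)
round 1: derive reach(e,c) via R2 from red(e,h), edge(h,c)
round 1: derive reach(e,d) via R2 from red(e,a), edge(a,d)
round 1: derive reach(e,j) via R2 from red(e,a), edge(a,j)
round 1: derive reach(g,a) via R2 from red(g,e), edge(e,a)
round 1: derive reach(h,e) via R2 from red(h,j), edge(j,e)
round 1: derive reach(j,b) via R2 from red(j,g), edge(g,b)
round 1: derive reach(j,c) via R2 from red(j,g), edge(g,c)
round 2: derive reach(c,d) via R1 from reach(c,e), reach(e,d)
round 2: derive reach(c,g) via R1 from reach(c,j), reach(j,g)
round 2: derive reach(c,h) via R1 from reach(c,e), reach(e,h)
round 2: derive reach(d,a) via R1 from reach(d,e), reach(e,a)
round 2: derive reach(d,b) via R1 from reach(d,j), reach(j,b)
round 2: derive reach(d,c) via R1 from reach(d,e), reach(e,c)
round 2: derive reach(d,d) via R1 from reach(d,e), reach(e,d)
round 2: derive reach(d,g) via R1 from reach(d,j), reach(j,g)
round 2: derive reach(d,h) via R1 from reach(d,e), reach(e,h)
round 2: derive reach(e,b) via R1 from reach(e,c), reach(c,b)
round 2: derive reach(e,e) via R1 from reach(e,c), reach(c,e)
round 2: derive reach(e,g) via R1 from reach(e,j), reach(j,g)
round 2: derive reach(g,b) via R1 from reach(g,j), reach(j,b)
round 2: derive reach(g,c) via R1 from reach(g,e), reach(e,c)
round 2: derive reach(g,d) via R1 from reach(g,e), reach(e,d)
round 2: derive reach(g,g) via R1 from reach(g,j), reach(j,g)
round 2: derive reach(g,h) via R1 from reach(g,e), reach(e,h)
round 2: derive reach(h,a) via R1 from reach(h,e), reach(e,a)
round 2: derive reach(h,b) via R1 from reach(h,j), reach(j,b)
round 2: derive reach(h,c) via R1 from reach(h,e), reach(e,c)
round 2: derive reach(h,d) via R1 from reach(h,e), reach(e,d)
round 2: derive reach(h,g) via R1 from reach(h,j), reach(j,g)
round 2: derive reach(h,h) via R1 from reach(h,e), reach(e,h)
round 2: derive reach(j,a) via R1 from reach(j,c), reach(c,a)
round 2: derive reach(j,e) via R1 from reach(j,c), reach(c,e)
round 2: derive reach(j,j) via R1 from reach(j,c), reach(c,j)
round 3: derive reach(j,d) via R1 from reach(j,c), reach(c,d)
round 3: derive reach(j,h) via R1 from reach(j,c), reach(c,h)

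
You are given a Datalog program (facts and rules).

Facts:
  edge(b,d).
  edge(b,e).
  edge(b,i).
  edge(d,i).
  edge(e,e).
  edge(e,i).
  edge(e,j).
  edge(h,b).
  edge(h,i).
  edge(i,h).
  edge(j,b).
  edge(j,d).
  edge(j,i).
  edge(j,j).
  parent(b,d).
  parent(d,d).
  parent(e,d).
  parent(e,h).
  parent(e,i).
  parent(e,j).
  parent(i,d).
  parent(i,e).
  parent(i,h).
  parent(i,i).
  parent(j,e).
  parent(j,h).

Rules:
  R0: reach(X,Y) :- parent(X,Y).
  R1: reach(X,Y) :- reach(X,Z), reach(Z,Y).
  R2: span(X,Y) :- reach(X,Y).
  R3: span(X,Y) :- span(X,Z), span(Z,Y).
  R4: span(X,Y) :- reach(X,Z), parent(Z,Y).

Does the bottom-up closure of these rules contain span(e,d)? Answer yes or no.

round 1: derive reach(b,d) via R0 from parent(b,d)
round 1: derive reach(d,d) via R0 from parent(d,d)
round 1: derive reach(e,d) via R0 from parent(e,d)
round 1: derive reach(e,h) via R0 from parent(e,h)
round 1: derive reach(e,i) via R0 from parent(e,i)
round 1: derive reach(e,j) via R0 from parent(e,j)
round 1: derive reach(i,d) via R0 from parent(i,d)
round 1: derive reach(i,e) via R0 from parent(i,e)
round 1: derive reach(i,h) via R0 from parent(i,h)
round 1: derive reach(i,i) via R0 from parent(i,i)
round 1: derive reach(j,e) via R0 from parent(j,e)
round 1: derive reach(j,h) via R0 from parent(j,h)
round 2: derive reach(e,e) via R1 from reach(e,i), reach(i,e)
round 2: derive reach(i,j) via R1 from reach(i,e), reach(e,j)
round 2: derive reach(j,d) via R1 from reach(j,e), reach(e,d)
round 2: derive reach(j,i) via R1 from reach(j,e), reach(e,i)
round 2: derive reach(j,j) via R1 from reach(j,e), reach(e,j)
round 2: derive span(b,d) via R2 from reach(b,d)
round 2: derive span(d,d) via R2 from reach(d,d)
round 2: derive span(e,d) via R2 from reach(e,d)
round 2: derive span(e,h) via R2 from reach(e,h)
round 2: derive span(e,i) via R2 from reach(e,i)
round 2: derive span(e,j) via R2 from reach(e,j)
round 2: derive span(i,d) via R2 from reach(i,d)
round 2: derive span(i,e) via R2 from reach(i,e)
round 2: derive span(i,h) via R2 from reach(i,h)
round 2: derive span(i,i) via R2 from reach(i,i)
round 2: derive span(j,e) via R2 from reach(j,e)
round 2: derive span(j,h) via R2 from reach(j,h)
round 2: derive span(e,e) via R4 from reach(e,i), parent(i,e)
round 2: derive span(i,j) via R4 from reach(i,e), parent(e,j)
round 2: derive span(j,d) via R4 from reach(j,e), parent(e,d)
round 2: derive span(j,i) via R4 from reach(j,e), parent(e,i)
round 2: derive span(j,j) via R4 from reach(j,e), parent(e,j)

yes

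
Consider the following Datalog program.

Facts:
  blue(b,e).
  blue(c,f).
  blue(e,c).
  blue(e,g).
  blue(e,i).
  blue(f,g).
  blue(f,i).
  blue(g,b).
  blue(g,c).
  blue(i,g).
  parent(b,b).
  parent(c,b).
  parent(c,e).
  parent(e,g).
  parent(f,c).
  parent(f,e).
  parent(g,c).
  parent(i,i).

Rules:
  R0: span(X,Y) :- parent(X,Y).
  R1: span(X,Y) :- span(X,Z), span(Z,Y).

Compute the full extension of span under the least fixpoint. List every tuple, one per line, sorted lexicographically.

span(b,b)
span(c,b)
span(c,c)
span(c,e)
span(c,g)
span(e,b)
span(e,c)
span(e,e)
span(e,g)
span(f,b)
span(f,c)
span(f,e)
span(f,g)
span(g,b)
span(g,c)
span(g,e)
span(g,g)
span(i,i)

round 1: derive span(b,b) via R0 from parent(b,b)
round 1: derive span(c,b) via R0 from parent(c,b)
round 1: derive span(c,e) via R0 from parent(c,e)
round 1: derive span(e,g) via R0 from parent(e,g)
round 1: derive span(f,c) via R0 from parent(f,c)
round 1: derive span(f,e) via R0 from parent(f,e)
round 1: derive span(g,c) via R0 from parent(g,c)
round 1: derive span(i,i) via R0 from parent(i,i)
round 2: derive span(c,g) via R1 from span(c,e), span(e,g)
round 2: derive span(e,c) via R1 from span(e,g), span(g,c)
round 2: derive span(f,b) via R1 from span(f,c), span(c,b)
round 2: derive span(f,g) via R1 from span(f,e), span(e,g)
round 2: derive span(g,b) via R1 from span(g,c), span(c,b)
round 2: derive span(g,e) via R1 from span(g,c), span(c,e)
round 3: derive span(c,c) via R1 from span(c,e), span(e,c)
round 3: derive span(e,b) via R1 from span(e,c), span(c,b)
round 3: derive span(e,e) via R1 from span(e,c), span(c,e)
round 3: derive span(g,g) via R1 from span(g,c), span(c,g)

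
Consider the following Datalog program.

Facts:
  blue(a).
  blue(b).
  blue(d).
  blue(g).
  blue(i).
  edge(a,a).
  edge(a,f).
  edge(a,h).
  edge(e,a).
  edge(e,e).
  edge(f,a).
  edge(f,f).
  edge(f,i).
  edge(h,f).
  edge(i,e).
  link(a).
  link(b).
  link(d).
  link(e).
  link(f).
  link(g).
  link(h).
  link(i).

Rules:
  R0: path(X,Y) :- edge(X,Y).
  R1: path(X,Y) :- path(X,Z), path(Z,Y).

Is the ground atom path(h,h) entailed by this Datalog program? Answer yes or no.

round 1: derive path(a,a) via R0 from edge(a,a)
round 1: derive path(a,f) via R0 from edge(a,f)
round 1: derive path(a,h) via R0 from edge(a,h)
round 1: derive path(e,a) via R0 from edge(e,a)
round 1: derive path(e,e) via R0 from edge(e,e)
round 1: derive path(f,a) via R0 from edge(f,a)
round 1: derive path(f,f) via R0 from edge(f,f)
round 1: derive path(f,i) via R0 from edge(f,i)
round 1: derive path(h,f) via R0 from edge(h,f)
round 1: derive path(i,e) via R0 from edge(i,e)
round 2: derive path(a,i) via R1 from path(a,f), path(f,i)
round 2: derive path(e,f) via R1 from path(e,a), path(a,f)
round 2: derive path(e,h) via R1 from path(e,a), path(a,h)
round 2: derive path(f,e) via R1 from path(f,i), path(i,e)
round 2: derive path(f,h) via R1 from path(f,a), path(a,h)
round 2: derive path(h,a) via R1 from path(h,f), path(f,a)
round 2: derive path(h,i) via R1 from path(h,f), path(f,i)
round 2: derive path(i,a) via R1 from path(i,e), path(e,a)
round 3: derive path(a,e) via R1 from path(a,f), path(f,e)
round 3: derive path(e,i) via R1 from path(e,a), path(a,i)
round 3: derive path(h,e) via R1 from path(h,f), path(f,e)
round 3: derive path(h,h) via R1 from path(h,a), path(a,h)
round 3: derive path(i,f) via R1 from path(i,a), path(a,f)
round 3: derive path(i,h) via R1 from path(i,a), path(a,h)
round 3: derive path(i,i) via R1 from path(i,a), path(a,i)

yes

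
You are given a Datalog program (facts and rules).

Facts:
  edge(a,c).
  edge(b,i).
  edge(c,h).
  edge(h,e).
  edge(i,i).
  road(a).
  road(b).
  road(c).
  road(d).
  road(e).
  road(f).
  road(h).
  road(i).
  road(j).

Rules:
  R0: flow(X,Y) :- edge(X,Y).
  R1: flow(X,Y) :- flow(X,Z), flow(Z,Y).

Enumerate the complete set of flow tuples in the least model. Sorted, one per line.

flow(a,c)
flow(a,e)
flow(a,h)
flow(b,i)
flow(c,e)
flow(c,h)
flow(h,e)
flow(i,i)

round 1: derive flow(a,c) via R0 from edge(a,c)
round 1: derive flow(b,i) via R0 from edge(b,i)
round 1: derive flow(c,h) via R0 from edge(c,h)
round 1: derive flow(h,e) via R0 from edge(h,e)
round 1: derive flow(i,i) via R0 from edge(i,i)
round 2: derive flow(a,h) via R1 from flow(a,c), flow(c,h)
round 2: derive flow(c,e) via R1 from flow(c,h), flow(h,e)
round 3: derive flow(a,e) via R1 from flow(a,c), flow(c,e)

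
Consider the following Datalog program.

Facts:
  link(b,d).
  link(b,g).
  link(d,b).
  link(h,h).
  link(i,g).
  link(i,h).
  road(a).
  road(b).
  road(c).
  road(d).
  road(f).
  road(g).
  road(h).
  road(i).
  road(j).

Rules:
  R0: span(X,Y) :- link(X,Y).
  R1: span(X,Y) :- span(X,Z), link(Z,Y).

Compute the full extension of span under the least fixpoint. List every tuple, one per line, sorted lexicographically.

span(b,b)
span(b,d)
span(b,g)
span(d,b)
span(d,d)
span(d,g)
span(h,h)
span(i,g)
span(i,h)

round 1: derive span(b,d) via R0 from link(b,d)
round 1: derive span(b,g) via R0 from link(b,g)
round 1: derive span(d,b) via R0 from link(d,b)
round 1: derive span(h,h) via R0 from link(h,h)
round 1: derive span(i,g) via R0 from link(i,g)
round 1: derive span(i,h) via R0 from link(i,h)
round 2: derive span(b,b) via R1 from span(b,d), link(d,b)
round 2: derive span(d,d) via R1 from span(d,b), link(b,d)
round 2: derive span(d,g) via R1 from span(d,b), link(b,g)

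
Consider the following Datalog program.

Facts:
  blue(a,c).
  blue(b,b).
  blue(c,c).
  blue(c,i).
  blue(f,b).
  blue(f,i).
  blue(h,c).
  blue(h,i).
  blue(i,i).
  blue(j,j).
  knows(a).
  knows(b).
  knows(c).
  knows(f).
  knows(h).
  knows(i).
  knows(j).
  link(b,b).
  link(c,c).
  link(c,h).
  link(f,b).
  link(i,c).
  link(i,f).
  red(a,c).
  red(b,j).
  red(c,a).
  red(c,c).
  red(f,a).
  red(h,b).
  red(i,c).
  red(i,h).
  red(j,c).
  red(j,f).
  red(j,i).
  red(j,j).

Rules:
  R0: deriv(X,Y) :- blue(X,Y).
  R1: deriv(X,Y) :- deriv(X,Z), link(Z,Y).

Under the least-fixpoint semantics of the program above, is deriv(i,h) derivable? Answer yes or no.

yes

round 1: derive deriv(a,c) via R0 from blue(a,c)
round 1: derive deriv(b,b) via R0 from blue(b,b)
round 1: derive deriv(c,c) via R0 from blue(c,c)
round 1: derive deriv(c,i) via R0 from blue(c,i)
round 1: derive deriv(f,b) via R0 from blue(f,b)
round 1: derive deriv(f,i) via R0 from blue(f,i)
round 1: derive deriv(h,c) via R0 from blue(h,c)
round 1: derive deriv(h,i) via R0 from blue(h,i)
round 1: derive deriv(i,i) via R0 from blue(i,i)
round 1: derive deriv(j,j) via R0 from blue(j,j)
round 2: derive deriv(a,h) via R1 from deriv(a,c), link(c,h)
round 2: derive deriv(c,f) via R1 from deriv(c,i), link(i,f)
round 2: derive deriv(c,h) via R1 from deriv(c,c), link(c,h)
round 2: derive deriv(f,c) via R1 from deriv(f,i), link(i,c)
round 2: derive deriv(f,f) via R1 from deriv(f,i), link(i,f)
round 2: derive deriv(h,f) via R1 from deriv(h,i), link(i,f)
round 2: derive deriv(h,h) via R1 from deriv(h,c), link(c,h)
round 2: derive deriv(i,c) via R1 from deriv(i,i), link(i,c)
round 2: derive deriv(i,f) via R1 from deriv(i,i), link(i,f)
round 3: derive deriv(c,b) via R1 from deriv(c,f), link(f,b)
round 3: derive deriv(f,h) via R1 from deriv(f,c), link(c,h)
round 3: derive deriv(h,b) via R1 from deriv(h,f), link(f,b)
round 3: derive deriv(i,b) via R1 from deriv(i,f), link(f,b)
round 3: derive deriv(i,h) via R1 from deriv(i,c), link(c,h)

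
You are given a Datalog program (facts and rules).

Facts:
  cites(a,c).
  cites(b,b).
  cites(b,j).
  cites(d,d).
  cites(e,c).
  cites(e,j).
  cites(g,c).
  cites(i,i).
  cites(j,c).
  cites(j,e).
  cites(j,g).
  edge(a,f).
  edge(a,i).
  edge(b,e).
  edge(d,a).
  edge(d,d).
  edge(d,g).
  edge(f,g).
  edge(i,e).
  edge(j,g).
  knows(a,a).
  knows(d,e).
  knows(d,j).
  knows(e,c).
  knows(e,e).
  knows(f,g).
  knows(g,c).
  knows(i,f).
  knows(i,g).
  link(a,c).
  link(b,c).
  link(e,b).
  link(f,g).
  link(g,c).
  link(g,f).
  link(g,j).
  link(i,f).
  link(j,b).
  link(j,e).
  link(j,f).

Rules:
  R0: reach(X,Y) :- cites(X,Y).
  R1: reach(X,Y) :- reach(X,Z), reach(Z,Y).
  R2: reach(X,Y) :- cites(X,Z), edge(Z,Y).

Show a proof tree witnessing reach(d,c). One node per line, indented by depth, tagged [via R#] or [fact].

reach(d,c)  [via R1]
  reach(d,a)  [via R2]
    cites(d,d)  [fact]
    edge(d,a)  [fact]
  reach(a,c)  [via R0]
    cites(a,c)  [fact]

round 1: derive reach(a,c) via R0 from cites(a,c)
round 1: derive reach(b,b) via R0 from cites(b,b)
round 1: derive reach(b,j) via R0 from cites(b,j)
round 1: derive reach(d,d) via R0 from cites(d,d)
round 1: derive reach(e,c) via R0 from cites(e,c)
round 1: derive reach(e,j) via R0 from cites(e,j)
round 1: derive reach(g,c) via R0 from cites(g,c)
round 1: derive reach(i,i) via R0 from cites(i,i)
round 1: derive reach(j,c) via R0 from cites(j,c)
round 1: derive reach(j,e) via R0 from cites(j,e)
round 1: derive reach(j,g) via R0 from cites(j,g)
round 1: derive reach(b,e) via R2 from cites(b,b), edge(b,e)
round 1: derive reach(b,g) via R2 from cites(b,j), edge(j,g)
round 1: derive reach(d,a) via R2 from cites(d,d), edge(d,a)
round 1: derive reach(d,g) via R2 from cites(d,d), edge(d,g)
round 1: derive reach(e,g) via R2 from cites(e,j), edge(j,g)
round 1: derive reach(i,e) via R2 from cites(i,i), edge(i,e)
round 2: derive reach(b,c) via R1 from reach(b,e), reach(e,c)
round 2: derive reach(d,c) via R1 from reach(d,a), reach(a,c)
round 2: derive reach(e,e) via R1 from reach(e,j), reach(j,e)
round 2: derive reach(i,c) via R1 from reach(i,e), reach(e,c)
round 2: derive reach(i,g) via R1 from reach(i,e), reach(e,g)
round 2: derive reach(i,j) via R1 from reach(i,e), reach(e,j)
round 2: derive reach(j,j) via R1 from reach(j,e), reach(e,j)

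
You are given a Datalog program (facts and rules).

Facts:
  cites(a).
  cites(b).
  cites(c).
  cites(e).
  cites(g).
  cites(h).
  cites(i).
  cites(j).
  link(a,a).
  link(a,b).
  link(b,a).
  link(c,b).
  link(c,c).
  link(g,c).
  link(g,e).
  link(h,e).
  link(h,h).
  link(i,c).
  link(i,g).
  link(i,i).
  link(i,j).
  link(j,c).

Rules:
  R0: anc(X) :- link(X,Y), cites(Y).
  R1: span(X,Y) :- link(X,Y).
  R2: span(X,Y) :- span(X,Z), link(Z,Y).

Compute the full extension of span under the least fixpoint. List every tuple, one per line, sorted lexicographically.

span(a,a)
span(a,b)
span(b,a)
span(b,b)
span(c,a)
span(c,b)
span(c,c)
span(g,a)
span(g,b)
span(g,c)
span(g,e)
span(h,e)
span(h,h)
span(i,a)
span(i,b)
span(i,c)
span(i,e)
span(i,g)
span(i,i)
span(i,j)
span(j,a)
span(j,b)
span(j,c)

round 1: derive span(a,a) via R1 from link(a,a)
round 1: derive span(a,b) via R1 from link(a,b)
round 1: derive span(b,a) via R1 from link(b,a)
round 1: derive span(c,b) via R1 from link(c,b)
round 1: derive span(c,c) via R1 from link(c,c)
round 1: derive span(g,c) via R1 from link(g,c)
round 1: derive span(g,e) via R1 from link(g,e)
round 1: derive span(h,e) via R1 from link(h,e)
round 1: derive span(h,h) via R1 from link(h,h)
round 1: derive span(i,c) via R1 from link(i,c)
round 1: derive span(i,g) via R1 from link(i,g)
round 1: derive span(i,i) via R1 from link(i,i)
round 1: derive span(i,j) via R1 from link(i,j)
round 1: derive span(j,c) via R1 from link(j,c)
round 2: derive span(b,b) via R2 from span(b,a), link(a,b)
round 2: derive span(c,a) via R2 from span(c,b), link(b,a)
round 2: derive span(g,b) via R2 from span(g,c), link(c,b)
round 2: derive span(i,b) via R2 from span(i,c), link(c,b)
round 2: derive span(i,e) via R2 from span(i,g), link(g,e)
round 2: derive span(j,b) via R2 from span(j,c), link(c,b)
round 3: derive span(g,a) via R2 from span(g,b), link(b,a)
round 3: derive span(i,a) via R2 from span(i,b), link(b,a)
round 3: derive span(j,a) via R2 from span(j,b), link(b,a)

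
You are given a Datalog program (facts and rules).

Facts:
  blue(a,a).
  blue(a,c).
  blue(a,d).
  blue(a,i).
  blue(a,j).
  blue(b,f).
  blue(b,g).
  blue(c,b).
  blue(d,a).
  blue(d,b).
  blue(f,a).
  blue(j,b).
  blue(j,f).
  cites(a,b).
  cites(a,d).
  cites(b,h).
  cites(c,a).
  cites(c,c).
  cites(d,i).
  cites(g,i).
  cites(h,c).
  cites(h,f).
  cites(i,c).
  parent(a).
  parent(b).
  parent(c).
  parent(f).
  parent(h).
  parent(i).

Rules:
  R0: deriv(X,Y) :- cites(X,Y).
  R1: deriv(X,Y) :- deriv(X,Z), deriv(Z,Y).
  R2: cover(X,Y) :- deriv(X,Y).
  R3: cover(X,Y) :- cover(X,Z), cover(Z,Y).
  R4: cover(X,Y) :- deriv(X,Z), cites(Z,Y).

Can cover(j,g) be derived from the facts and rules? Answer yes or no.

round 1: derive deriv(a,b) via R0 from cites(a,b)
round 1: derive deriv(a,d) via R0 from cites(a,d)
round 1: derive deriv(b,h) via R0 from cites(b,h)
round 1: derive deriv(c,a) via R0 from cites(c,a)
round 1: derive deriv(c,c) via R0 from cites(c,c)
round 1: derive deriv(d,i) via R0 from cites(d,i)
round 1: derive deriv(g,i) via R0 from cites(g,i)
round 1: derive deriv(h,c) via R0 from cites(h,c)
round 1: derive deriv(h,f) via R0 from cites(h,f)
round 1: derive deriv(i,c) via R0 from cites(i,c)
round 2: derive deriv(a,h) via R1 from deriv(a,b), deriv(b,h)
round 2: derive deriv(a,i) via R1 from deriv(a,d), deriv(d,i)
round 2: derive deriv(b,c) via R1 from deriv(b,h), deriv(h,c)
round 2: derive deriv(b,f) via R1 from deriv(b,h), deriv(h,f)
round 2: derive deriv(c,b) via R1 from deriv(c,a), deriv(a,b)
round 2: derive deriv(c,d) via R1 from deriv(c,a), deriv(a,d)
round 2: derive deriv(d,c) via R1 from deriv(d,i), deriv(i,c)
round 2: derive deriv(g,c) via R1 from deriv(g,i), deriv(i,c)
round 2: derive deriv(h,a) via R1 from deriv(h,c), deriv(c,a)
round 2: derive deriv(i,a) via R1 from deriv(i,c), deriv(c,a)
round 2: derive cover(a,b) via R2 from deriv(a,b)
round 2: derive cover(a,d) via R2 from deriv(a,d)
round 2: derive cover(b,h) via R2 from deriv(b,h)
round 2: derive cover(c,a) via R2 from deriv(c,a)
round 2: derive cover(c,c) via R2 from deriv(c,c)
round 2: derive cover(d,i) via R2 from deriv(d,i)
round 2: derive cover(g,i) via R2 from deriv(g,i)
round 2: derive cover(h,c) via R2 from deriv(h,c)
round 2: derive cover(h,f) via R2 from deriv(h,f)
round 2: derive cover(i,c) via R2 from deriv(i,c)
round 2: derive cover(a,h) via R4 from deriv(a,b), cites(b,h)
round 2: derive cover(a,i) via R4 from deriv(a,d), cites(d,i)
round 2: derive cover(b,c) via R4 from deriv(b,h), cites(h,c)
round 2: derive cover(b,f) via R4 from deriv(b,h), cites(h,f)
round 2: derive cover(c,b) via R4 from deriv(c,a), cites(a,b)
round 2: derive cover(c,d) via R4 from deriv(c,a), cites(a,d)
round 2: derive cover(d,c) via R4 from deriv(d,i), cites(i,c)
round 2: derive cover(g,c) via R4 from deriv(g,i), cites(i,c)
round 2: derive cover(h,a) via R4 from deriv(h,c), cites(c,a)
round 2: derive cover(i,a) via R4 from deriv(i,c), cites(c,a)
round 3: derive deriv(a,a) via R1 from deriv(a,h), deriv(h,a)
round 3: derive deriv(a,c) via R1 from deriv(a,b), deriv(b,c)
round 3: derive deriv(a,f) via R1 from deriv(a,b), deriv(b,f)
round 3: derive deriv(b,a) via R1 from deriv(b,c), deriv(c,a)
round 3: derive deriv(b,b) via R1 from deriv(b,c), deriv(c,b)
round 3: derive deriv(b,d) via R1 from deriv(b,c), deriv(c,d)
round 3: derive deriv(c,f) via R1 from deriv(c,b), deriv(b,f)
round 3: derive deriv(c,h) via R1 from deriv(c,a), deriv(a,h)
round 3: derive deriv(c,i) via R1 from deriv(c,a), deriv(a,i)
round 3: derive deriv(d,a) via R1 from deriv(d,c), deriv(c,a)
round 3: derive deriv(d,b) via R1 from deriv(d,c), deriv(c,b)
round 3: derive deriv(d,d) via R1 from deriv(d,c), deriv(c,d)
round 3: derive deriv(g,a) via R1 from deriv(g,c), deriv(c,a)
round 3: derive deriv(g,b) via R1 from deriv(g,c), deriv(c,b)
round 3: derive deriv(g,d) via R1 from deriv(g,c), deriv(c,d)
round 3: derive deriv(h,b) via R1 from deriv(h,a), deriv(a,b)
round 3: derive deriv(h,d) via R1 from deriv(h,a), deriv(a,d)
round 3: derive deriv(h,h) via R1 from deriv(h,a), deriv(a,h)
round 3: derive deriv(h,i) via R1 from deriv(h,a), deriv(a,i)
round 3: derive deriv(i,b) via R1 from deriv(i,a), deriv(a,b)
round 3: derive deriv(i,d) via R1 from deriv(i,a), deriv(a,d)
round 3: derive deriv(i,h) via R1 from deriv(i,a), deriv(a,h)
round 3: derive deriv(i,i) via R1 from deriv(i,a), deriv(a,i)
round 3: derive cover(a,a) via R3 from cover(a,h), cover(h,a)
round 3: derive cover(a,c) via R3 from cover(a,b), cover(b,c)
round 3: derive cover(a,f) via R3 from cover(a,b), cover(b,f)
round 3: derive cover(b,a) via R3 from cover(b,c), cover(c,a)
round 3: derive cover(b,b) via R3 from cover(b,c), cover(c,b)
round 3: derive cover(b,d) via R3 from cover(b,c), cover(c,d)
round 3: derive cover(c,f) via R3 from cover(c,b), cover(b,f)
round 3: derive cover(c,h) via R3 from cover(c,a), cover(a,h)
round 3: derive cover(c,i) via R3 from cover(c,a), cover(a,i)
round 3: derive cover(d,a) via R3 from cover(d,c), cover(c,a)
round 3: derive cover(d,b) via R3 from cover(d,c), cover(c,b)
round 3: derive cover(d,d) via R3 from cover(d,c), cover(c,d)
round 3: derive cover(g,a) via R3 from cover(g,c), cover(c,a)
round 3: derive cover(g,b) via R3 from cover(g,c), cover(c,b)
round 3: derive cover(g,d) via R3 from cover(g,c), cover(c,d)
round 3: derive cover(h,b) via R3 from cover(h,a), cover(a,b)
round 3: derive cover(h,d) via R3 from cover(h,a), cover(a,d)
round 3: derive cover(h,h) via R3 from cover(h,a), cover(a,h)
round 3: derive cover(h,i) via R3 from cover(h,a), cover(a,i)
round 3: derive cover(i,b) via R3 from cover(i,a), cover(a,b)
round 3: derive cover(i,d) via R3 from cover(i,a), cover(a,d)
round 3: derive cover(i,h) via R3 from cover(i,a), cover(a,h)
round 3: derive cover(i,i) via R3 from cover(i,a), cover(a,i)
round 4: derive deriv(b,i) via R1 from deriv(b,a), deriv(a,i)
round 4: derive deriv(d,f) via R1 from deriv(d,a), deriv(a,f)
round 4: derive deriv(d,h) via R1 from deriv(d,a), deriv(a,h)
round 4: derive deriv(g,f) via R1 from deriv(g,a), deriv(a,f)
round 4: derive deriv(g,h) via R1 from deriv(g,a), deriv(a,h)
round 4: derive deriv(i,f) via R1 from deriv(i,a), deriv(a,f)
round 4: derive cover(b,i) via R3 from cover(b,a), cover(a,i)
round 4: derive cover(d,f) via R3 from cover(d,a), cover(a,f)
round 4: derive cover(d,h) via R3 from cover(d,a), cover(a,h)
round 4: derive cover(g,f) via R3 from cover(g,a), cover(a,f)
round 4: derive cover(g,h) via R3 from cover(g,a), cover(a,h)
round 4: derive cover(i,f) via R3 from cover(i,a), cover(a,f)

no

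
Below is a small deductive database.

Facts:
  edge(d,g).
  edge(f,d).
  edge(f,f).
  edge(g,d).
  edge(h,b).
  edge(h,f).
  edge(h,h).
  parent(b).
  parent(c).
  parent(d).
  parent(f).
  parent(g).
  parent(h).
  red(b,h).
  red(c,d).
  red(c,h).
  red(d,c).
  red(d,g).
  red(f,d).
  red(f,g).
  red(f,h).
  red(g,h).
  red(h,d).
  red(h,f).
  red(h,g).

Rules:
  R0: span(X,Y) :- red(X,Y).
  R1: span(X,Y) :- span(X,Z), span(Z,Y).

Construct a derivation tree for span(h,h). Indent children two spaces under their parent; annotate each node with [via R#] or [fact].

span(h,h)  [via R1]
  span(h,f)  [via R0]
    red(h,f)  [fact]
  span(f,h)  [via R0]
    red(f,h)  [fact]

round 1: derive span(b,h) via R0 from red(b,h)
round 1: derive span(c,d) via R0 from red(c,d)
round 1: derive span(c,h) via R0 from red(c,h)
round 1: derive span(d,c) via R0 from red(d,c)
round 1: derive span(d,g) via R0 from red(d,g)
round 1: derive span(f,d) via R0 from red(f,d)
round 1: derive span(f,g) via R0 from red(f,g)
round 1: derive span(f,h) via R0 from red(f,h)
round 1: derive span(g,h) via R0 from red(g,h)
round 1: derive span(h,d) via R0 from red(h,d)
round 1: derive span(h,f) via R0 from red(h,f)
round 1: derive span(h,g) via R0 from red(h,g)
round 2: derive span(b,d) via R1 from span(b,h), span(h,d)
round 2: derive span(b,f) via R1 from span(b,h), span(h,f)
round 2: derive span(b,g) via R1 from span(b,h), span(h,g)
round 2: derive span(c,c) via R1 from span(c,d), span(d,c)
round 2: derive span(c,f) via R1 from span(c,h), span(h,f)
round 2: derive span(c,g) via R1 from span(c,d), span(d,g)
round 2: derive span(d,d) via R1 from span(d,c), span(c,d)
round 2: derive span(d,h) via R1 from span(d,c), span(c,h)
round 2: derive span(f,c) via R1 from span(f,d), span(d,c)
round 2: derive span(f,f) via R1 from span(f,h), span(h,f)
round 2: derive span(g,d) via R1 from span(g,h), span(h,d)
round 2: derive span(g,f) via R1 from span(g,h), span(h,f)
round 2: derive span(g,g) via R1 from span(g,h), span(h,g)
round 2: derive span(h,c) via R1 from span(h,d), span(d,c)
round 2: derive span(h,h) via R1 from span(h,f), span(f,h)
round 3: derive span(b,c) via R1 from span(b,d), span(d,c)
round 3: derive span(d,f) via R1 from span(d,c), span(c,f)
round 3: derive span(g,c) via R1 from span(g,d), span(d,c)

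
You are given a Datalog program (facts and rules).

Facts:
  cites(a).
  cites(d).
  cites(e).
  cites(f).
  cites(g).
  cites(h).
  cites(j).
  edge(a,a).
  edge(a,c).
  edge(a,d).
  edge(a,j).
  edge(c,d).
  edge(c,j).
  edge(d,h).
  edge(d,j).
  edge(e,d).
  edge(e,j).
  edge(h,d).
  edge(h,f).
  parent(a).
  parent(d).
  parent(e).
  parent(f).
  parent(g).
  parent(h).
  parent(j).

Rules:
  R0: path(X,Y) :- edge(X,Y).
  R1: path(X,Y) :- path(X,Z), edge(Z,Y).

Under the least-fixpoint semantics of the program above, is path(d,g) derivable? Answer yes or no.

no

round 1: derive path(a,a) via R0 from edge(a,a)
round 1: derive path(a,c) via R0 from edge(a,c)
round 1: derive path(a,d) via R0 from edge(a,d)
round 1: derive path(a,j) via R0 from edge(a,j)
round 1: derive path(c,d) via R0 from edge(c,d)
round 1: derive path(c,j) via R0 from edge(c,j)
round 1: derive path(d,h) via R0 from edge(d,h)
round 1: derive path(d,j) via R0 from edge(d,j)
round 1: derive path(e,d) via R0 from edge(e,d)
round 1: derive path(e,j) via R0 from edge(e,j)
round 1: derive path(h,d) via R0 from edge(h,d)
round 1: derive path(h,f) via R0 from edge(h,f)
round 2: derive path(a,h) via R1 from path(a,d), edge(d,h)
round 2: derive path(c,h) via R1 from path(c,d), edge(d,h)
round 2: derive path(d,d) via R1 from path(d,h), edge(h,d)
round 2: derive path(d,f) via R1 from path(d,h), edge(h,f)
round 2: derive path(e,h) via R1 from path(e,d), edge(d,h)
round 2: derive path(h,h) via R1 from path(h,d), edge(d,h)
round 2: derive path(h,j) via R1 from path(h,d), edge(d,j)
round 3: derive path(a,f) via R1 from path(a,h), edge(h,f)
round 3: derive path(c,f) via R1 from path(c,h), edge(h,f)
round 3: derive path(e,f) via R1 from path(e,h), edge(h,f)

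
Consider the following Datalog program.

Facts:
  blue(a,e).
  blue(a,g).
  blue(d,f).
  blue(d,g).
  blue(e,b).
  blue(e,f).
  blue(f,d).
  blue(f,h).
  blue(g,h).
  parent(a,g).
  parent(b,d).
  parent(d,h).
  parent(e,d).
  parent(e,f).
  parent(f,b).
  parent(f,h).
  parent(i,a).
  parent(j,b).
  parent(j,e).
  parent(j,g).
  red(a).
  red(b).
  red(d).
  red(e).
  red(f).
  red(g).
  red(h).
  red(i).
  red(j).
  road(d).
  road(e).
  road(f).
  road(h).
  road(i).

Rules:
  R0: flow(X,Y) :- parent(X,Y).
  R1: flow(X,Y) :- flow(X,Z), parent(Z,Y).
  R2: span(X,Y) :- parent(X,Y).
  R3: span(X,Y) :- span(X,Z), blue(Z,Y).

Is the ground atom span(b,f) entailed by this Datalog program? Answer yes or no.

round 1: derive span(a,g) via R2 from parent(a,g)
round 1: derive span(b,d) via R2 from parent(b,d)
round 1: derive span(d,h) via R2 from parent(d,h)
round 1: derive span(e,d) via R2 from parent(e,d)
round 1: derive span(e,f) via R2 from parent(e,f)
round 1: derive span(f,b) via R2 from parent(f,b)
round 1: derive span(f,h) via R2 from parent(f,h)
round 1: derive span(i,a) via R2 from parent(i,a)
round 1: derive span(j,b) via R2 from parent(j,b)
round 1: derive span(j,e) via R2 from parent(j,e)
round 1: derive span(j,g) via R2 from parent(j,g)
round 2: derive span(a,h) via R3 from span(a,g), blue(g,h)
round 2: derive span(b,f) via R3 from span(b,d), blue(d,f)
round 2: derive span(b,g) via R3 from span(b,d), blue(d,g)
round 2: derive span(e,g) via R3 from span(e,d), blue(d,g)
round 2: derive span(e,h) via R3 from span(e,f), blue(f,h)
round 2: derive span(i,e) via R3 from span(i,a), blue(a,e)
round 2: derive span(i,g) via R3 from span(i,a), blue(a,g)
round 2: derive span(j,f) via R3 from span(j,e), blue(e,f)
round 2: derive span(j,h) via R3 from span(j,g), blue(g,h)
round 3: derive span(b,h) via R3 from span(b,f), blue(f,h)
round 3: derive span(i,b) via R3 from span(i,e), blue(e,b)
round 3: derive span(i,f) via R3 from span(i,e), blue(e,f)
round 3: derive span(i,h) via R3 from span(i,g), blue(g,h)
round 3: derive span(j,d) via R3 from span(j,f), blue(f,d)
round 4: derive span(i,d) via R3 from span(i,f), blue(f,d)

yes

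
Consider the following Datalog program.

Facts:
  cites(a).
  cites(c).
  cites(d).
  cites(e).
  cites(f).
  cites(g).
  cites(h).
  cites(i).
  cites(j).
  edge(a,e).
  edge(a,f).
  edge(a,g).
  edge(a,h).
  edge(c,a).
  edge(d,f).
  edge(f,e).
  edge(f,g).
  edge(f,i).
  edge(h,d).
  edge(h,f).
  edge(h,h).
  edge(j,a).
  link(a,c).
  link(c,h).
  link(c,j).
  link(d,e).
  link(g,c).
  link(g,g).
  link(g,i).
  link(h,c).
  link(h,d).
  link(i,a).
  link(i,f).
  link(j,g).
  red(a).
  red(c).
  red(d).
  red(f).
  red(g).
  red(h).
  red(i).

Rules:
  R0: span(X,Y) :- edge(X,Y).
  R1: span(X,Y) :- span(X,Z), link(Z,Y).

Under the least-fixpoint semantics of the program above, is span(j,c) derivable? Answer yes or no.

round 1: derive span(a,e) via R0 from edge(a,e)
round 1: derive span(a,f) via R0 from edge(a,f)
round 1: derive span(a,g) via R0 from edge(a,g)
round 1: derive span(a,h) via R0 from edge(a,h)
round 1: derive span(c,a) via R0 from edge(c,a)
round 1: derive span(d,f) via R0 from edge(d,f)
round 1: derive span(f,e) via R0 from edge(f,e)
round 1: derive span(f,g) via R0 from edge(f,g)
round 1: derive span(f,i) via R0 from edge(f,i)
round 1: derive span(h,d) via R0 from edge(h,d)
round 1: derive span(h,f) via R0 from edge(h,f)
round 1: derive span(h,h) via R0 from edge(h,h)
round 1: derive span(j,a) via R0 from edge(j,a)
round 2: derive span(a,c) via R1 from span(a,g), link(g,c)
round 2: derive span(a,d) via R1 from span(a,h), link(h,d)
round 2: derive span(a,i) via R1 from span(a,g), link(g,i)
round 2: derive span(c,c) via R1 from span(c,a), link(a,c)
round 2: derive span(f,a) via R1 from span(f,i), link(i,a)
round 2: derive span(f,c) via R1 from span(f,g), link(g,c)
round 2: derive span(f,f) via R1 from span(f,i), link(i,f)
round 2: derive span(h,c) via R1 from span(h,h), link(h,c)
round 2: derive span(h,e) via R1 from span(h,d), link(d,e)
round 2: derive span(j,c) via R1 from span(j,a), link(a,c)
round 3: derive span(a,a) via R1 from span(a,i), link(i,a)
round 3: derive span(a,j) via R1 from span(a,c), link(c,j)
round 3: derive span(c,h) via R1 from span(c,c), link(c,h)
round 3: derive span(c,j) via R1 from span(c,c), link(c,j)
round 3: derive span(f,h) via R1 from span(f,c), link(c,h)
round 3: derive span(f,j) via R1 from span(f,c), link(c,j)
round 3: derive span(h,j) via R1 from span(h,c), link(c,j)
round 3: derive span(j,h) via R1 from span(j,c), link(c,h)
round 3: derive span(j,j) via R1 from span(j,c), link(c,j)
round 4: derive span(c,d) via R1 from span(c,h), link(h,d)
round 4: derive span(c,g) via R1 from span(c,j), link(j,g)
round 4: derive span(f,d) via R1 from span(f,h), link(h,d)
round 4: derive span(h,g) via R1 from span(h,j), link(j,g)
round 4: derive span(j,d) via R1 from span(j,h), link(h,d)
round 4: derive span(j,g) via R1 from span(j,j), link(j,g)
round 5: derive span(c,e) via R1 from span(c,d), link(d,e)
round 5: derive span(c,i) via R1 from span(c,g), link(g,i)
round 5: derive span(h,i) via R1 from span(h,g), link(g,i)
round 5: derive span(j,e) via R1 from span(j,d), link(d,e)
round 5: derive span(j,i) via R1 from span(j,g), link(g,i)
round 6: derive span(c,f) via R1 from span(c,i), link(i,f)
round 6: derive span(h,a) via R1 from span(h,i), link(i,a)
round 6: derive span(j,f) via R1 from span(j,i), link(i,f)

yes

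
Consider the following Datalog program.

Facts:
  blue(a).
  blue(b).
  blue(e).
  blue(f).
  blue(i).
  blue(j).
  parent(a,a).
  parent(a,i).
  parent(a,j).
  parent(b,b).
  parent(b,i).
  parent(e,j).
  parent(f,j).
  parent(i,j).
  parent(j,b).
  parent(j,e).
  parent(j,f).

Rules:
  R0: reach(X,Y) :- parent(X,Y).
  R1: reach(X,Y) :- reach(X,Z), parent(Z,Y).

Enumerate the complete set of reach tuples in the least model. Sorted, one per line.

round 1: derive reach(a,a) via R0 from parent(a,a)
round 1: derive reach(a,i) via R0 from parent(a,i)
round 1: derive reach(a,j) via R0 from parent(a,j)
round 1: derive reach(b,b) via R0 from parent(b,b)
round 1: derive reach(b,i) via R0 from parent(b,i)
round 1: derive reach(e,j) via R0 from parent(e,j)
round 1: derive reach(f,j) via R0 from parent(f,j)
round 1: derive reach(i,j) via R0 from parent(i,j)
round 1: derive reach(j,b) via R0 from parent(j,b)
round 1: derive reach(j,e) via R0 from parent(j,e)
round 1: derive reach(j,f) via R0 from parent(j,f)
round 2: derive reach(a,b) via R1 from reach(a,j), parent(j,b)
round 2: derive reach(a,e) via R1 from reach(a,j), parent(j,e)
round 2: derive reach(a,f) via R1 from reach(a,j), parent(j,f)
round 2: derive reach(b,j) via R1 from reach(b,i), parent(i,j)
round 2: derive reach(e,b) via R1 from reach(e,j), parent(j,b)
round 2: derive reach(e,e) via R1 from reach(e,j), parent(j,e)
round 2: derive reach(e,f) via R1 from reach(e,j), parent(j,f)
round 2: derive reach(f,b) via R1 from reach(f,j), parent(j,b)
round 2: derive reach(f,e) via R1 from reach(f,j), parent(j,e)
round 2: derive reach(f,f) via R1 from reach(f,j), parent(j,f)
round 2: derive reach(i,b) via R1 from reach(i,j), parent(j,b)
round 2: derive reach(i,e) via R1 from reach(i,j), parent(j,e)
round 2: derive reach(i,f) via R1 from reach(i,j), parent(j,f)
round 2: derive reach(j,i) via R1 from reach(j,b), parent(b,i)
round 2: derive reach(j,j) via R1 from reach(j,e), parent(e,j)
round 3: derive reach(b,e) via R1 from reach(b,j), parent(j,e)
round 3: derive reach(b,f) via R1 from reach(b,j), parent(j,f)
round 3: derive reach(e,i) via R1 from reach(e,b), parent(b,i)
round 3: derive reach(f,i) via R1 from reach(f,b), parent(b,i)
round 3: derive reach(i,i) via R1 from reach(i,b), parent(b,i)

reach(a,a)
reach(a,b)
reach(a,e)
reach(a,f)
reach(a,i)
reach(a,j)
reach(b,b)
reach(b,e)
reach(b,f)
reach(b,i)
reach(b,j)
reach(e,b)
reach(e,e)
reach(e,f)
reach(e,i)
reach(e,j)
reach(f,b)
reach(f,e)
reach(f,f)
reach(f,i)
reach(f,j)
reach(i,b)
reach(i,e)
reach(i,f)
reach(i,i)
reach(i,j)
reach(j,b)
reach(j,e)
reach(j,f)
reach(j,i)
reach(j,j)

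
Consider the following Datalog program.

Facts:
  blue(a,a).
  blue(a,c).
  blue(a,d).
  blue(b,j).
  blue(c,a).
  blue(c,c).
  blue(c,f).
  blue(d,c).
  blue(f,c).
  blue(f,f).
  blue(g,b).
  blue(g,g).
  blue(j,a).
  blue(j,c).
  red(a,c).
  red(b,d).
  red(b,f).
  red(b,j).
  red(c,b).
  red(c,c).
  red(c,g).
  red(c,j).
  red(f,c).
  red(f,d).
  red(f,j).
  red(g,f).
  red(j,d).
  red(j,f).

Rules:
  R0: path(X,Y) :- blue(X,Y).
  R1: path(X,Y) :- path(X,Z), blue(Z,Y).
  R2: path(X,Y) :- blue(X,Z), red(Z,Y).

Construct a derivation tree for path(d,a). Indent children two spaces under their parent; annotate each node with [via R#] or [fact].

round 1: derive path(a,a) via R0 from blue(a,a)
round 1: derive path(a,c) via R0 from blue(a,c)
round 1: derive path(a,d) via R0 from blue(a,d)
round 1: derive path(b,j) via R0 from blue(b,j)
round 1: derive path(c,a) via R0 from blue(c,a)
round 1: derive path(c,c) via R0 from blue(c,c)
round 1: derive path(c,f) via R0 from blue(c,f)
round 1: derive path(d,c) via R0 from blue(d,c)
round 1: derive path(f,c) via R0 from blue(f,c)
round 1: derive path(f,f) via R0 from blue(f,f)
round 1: derive path(g,b) via R0 from blue(g,b)
round 1: derive path(g,g) via R0 from blue(g,g)
round 1: derive path(j,a) via R0 from blue(j,a)
round 1: derive path(j,c) via R0 from blue(j,c)
round 1: derive path(a,b) via R2 from blue(a,c), red(c,b)
round 1: derive path(a,g) via R2 from blue(a,c), red(c,g)
round 1: derive path(a,j) via R2 from blue(a,c), red(c,j)
round 1: derive path(b,d) via R2 from blue(b,j), red(j,d)
round 1: derive path(b,f) via R2 from blue(b,j), red(j,f)
round 1: derive path(c,b) via R2 from blue(c,c), red(c,b)
round 1: derive path(c,d) via R2 from blue(c,f), red(f,d)
round 1: derive path(c,g) via R2 from blue(c,c), red(c,g)
round 1: derive path(c,j) via R2 from blue(c,c), red(c,j)
round 1: derive path(d,b) via R2 from blue(d,c), red(c,b)
round 1: derive path(d,g) via R2 from blue(d,c), red(c,g)
round 1: derive path(d,j) via R2 from blue(d,c), red(c,j)
round 1: derive path(f,b) via R2 from blue(f,c), red(c,b)
round 1: derive path(f,d) via R2 from blue(f,f), red(f,d)
round 1: derive path(f,g) via R2 from blue(f,c), red(c,g)
round 1: derive path(f,j) via R2 from blue(f,c), red(c,j)
round 1: derive path(g,d) via R2 from blue(g,b), red(b,d)
round 1: derive path(g,f) via R2 from blue(g,b), red(b,f)
round 1: derive path(g,j) via R2 from blue(g,b), red(b,j)
round 1: derive path(j,b) via R2 from blue(j,c), red(c,b)
round 1: derive path(j,g) via R2 from blue(j,c), red(c,g)
round 1: derive path(j,j) via R2 from blue(j,c), red(c,j)
round 2: derive path(a,f) via R1 from path(a,c), blue(c,f)
round 2: derive path(b,a) via R1 from path(b,j), blue(j,a)
round 2: derive path(b,c) via R1 from path(b,d), blue(d,c)
round 2: derive path(d,a) via R1 from path(d,c), blue(c,a)
round 2: derive path(d,f) via R1 from path(d,c), blue(c,f)
round 2: derive path(f,a) via R1 from path(f,c), blue(c,a)
round 2: derive path(g,a) via R1 from path(g,j), blue(j,a)
round 2: derive path(g,c) via R1 from path(g,d), blue(d,c)
round 2: derive path(j,d) via R1 from path(j,a), blue(a,d)
round 2: derive path(j,f) via R1 from path(j,c), blue(c,f)
round 3: derive path(d,d) via R1 from path(d,a), blue(a,d)

path(d,a)  [via R1]
  path(d,c)  [via R0]
    blue(d,c)  [fact]
  blue(c,a)  [fact]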